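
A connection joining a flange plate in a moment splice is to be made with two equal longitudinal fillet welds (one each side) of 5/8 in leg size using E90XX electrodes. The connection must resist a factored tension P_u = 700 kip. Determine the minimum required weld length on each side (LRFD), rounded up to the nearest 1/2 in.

E90XX → F_EXX = 90 ksi.
Throat t_e = 0.707 × 0.625 = 0.4419 in.
φr_n = 0.75 × 0.6 × 90 × 0.4419 = 17.9 kip/in.
L_req = P_u / φr_n = 700 / 17.9 = 39.12 in total.
Per side: 39.12 / 2 = 19.56 in.
Round up → use L = 20 in on each side.

L = 20 in on each side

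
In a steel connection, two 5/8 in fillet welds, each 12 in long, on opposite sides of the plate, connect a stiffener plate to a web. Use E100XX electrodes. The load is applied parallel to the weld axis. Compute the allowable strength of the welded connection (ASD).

E100XX → F_EXX = 100 ksi.
Effective throat t_e = 0.707 × 0.625 = 0.4419 in.
Total length L = 24 in; A_we = 0.4419 × 24 = 10.6 in².
F_nw = 0.6 F_EXX = 0.6 × 100 = 60 ksi.
R_n = 60 × 10.6 = 636.3 kips; R_n/Ω = 636.3/2.0 = 318.1 kips.

R_n/Ω ≈ 318 kips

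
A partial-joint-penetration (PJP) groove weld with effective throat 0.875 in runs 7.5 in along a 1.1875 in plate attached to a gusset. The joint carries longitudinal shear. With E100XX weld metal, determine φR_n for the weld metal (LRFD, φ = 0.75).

E100XX → F_EXX = 100 ksi.
Effective throat (given) t_e = 0.875 in.
A_we = 0.875 × 7.5 = 6.562 in².
F_nw = 0.6 F_EXX = 60 ksi.
φR_n = 0.75 × 60 × 6.562 = 295.3 kips.

φR_n ≈ 295 kips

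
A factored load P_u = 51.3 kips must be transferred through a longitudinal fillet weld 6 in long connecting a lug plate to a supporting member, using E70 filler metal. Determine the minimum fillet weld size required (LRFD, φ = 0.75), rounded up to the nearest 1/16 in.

E70XX → F_EXX = 70 ksi.
Total weld length L = 6 in.
Required throat t_e = P_u / (φ × 0.6 F_EXX × L) = 51.3 / (0.75 × 0.6 × 70 × 6) = 0.2714 in.
Required leg w = t_e / 0.707 = 0.3839 in → use 7/16 in.

w = 7/16 in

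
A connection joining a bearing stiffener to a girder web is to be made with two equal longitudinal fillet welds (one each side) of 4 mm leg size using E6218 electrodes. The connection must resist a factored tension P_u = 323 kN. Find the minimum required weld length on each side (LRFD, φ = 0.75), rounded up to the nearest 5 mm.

L = 205 mm on each side

E62XX → F_EXX = 620 MPa.
Throat t_e = 0.707 × 4 = 2.828 mm.
φr_n = 0.75 × 0.6 × 620 × 2.828 × 10⁻³ = 0.789 kN/mm.
L_req = P_u / φr_n = 323 / 0.789 = 409.4 mm total.
Per side: 409.4 / 2 = 204.7 mm.
Round up → use L = 205 mm on each side.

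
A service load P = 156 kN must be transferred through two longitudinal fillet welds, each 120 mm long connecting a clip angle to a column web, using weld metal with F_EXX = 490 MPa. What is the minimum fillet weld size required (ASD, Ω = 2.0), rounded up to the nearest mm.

w = 7 mm

Total weld length L = 240 mm.
Required throat t_e = P × Ω / (0.6 F_EXX × L) = 156 × 2.0 / (0.6 × 490 × 240 × 10⁻³) = 4.422 mm.
Required leg w = t_e / 0.707 = 6.254 mm → use 7 mm.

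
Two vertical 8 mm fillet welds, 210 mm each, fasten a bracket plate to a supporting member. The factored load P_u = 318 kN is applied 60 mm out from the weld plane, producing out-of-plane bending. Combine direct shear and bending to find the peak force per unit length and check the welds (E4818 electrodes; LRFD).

f_max ≈ 1500 N/mm; NOT adequate

E48XX → F_EXX = 480 MPa.
L_w = 2 × 210 = 420 mm; section modulus (unit throat) S = 2 × L²/6 = 14700 mm².
Direct shear f_v = P/L_w = 318×10³/420 = 757.1 N/mm.
Moment M = P × e = 318×10³ × 60 = 19080000 N·mm; bending f_b = M/S = 1298 N/mm.
f_max = √(f_v² + f_b²) = √(757.1² + 1298²) = 1503 N/mm.
φr_n = 0.75 × 0.6 × 480 × (0.707 × 8) = 1222 N/mm → NOT adequate.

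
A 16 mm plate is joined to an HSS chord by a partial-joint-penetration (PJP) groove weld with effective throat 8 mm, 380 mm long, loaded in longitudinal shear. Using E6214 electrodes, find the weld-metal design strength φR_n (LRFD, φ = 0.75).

E62XX → F_EXX = 620 MPa.
Effective throat (given) t_e = 8 mm.
A_we = 8 × 380 = 3040 mm².
F_nw = 0.6 F_EXX = 372 MPa.
φR_n = 0.75 × 372 × 3040 × 10⁻³ = 848.2 kN.

φR_n ≈ 848 kN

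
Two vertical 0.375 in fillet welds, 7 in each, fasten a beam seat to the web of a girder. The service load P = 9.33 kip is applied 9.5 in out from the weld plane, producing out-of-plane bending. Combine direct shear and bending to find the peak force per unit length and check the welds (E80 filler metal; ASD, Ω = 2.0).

f_max ≈ 5.47 kip/in; adequate

E80XX → F_EXX = 80 ksi.
L_w = 2 × 7 = 14 in; section modulus (unit throat) S = 2 × L²/6 = 16.33 in².
Direct shear f_v = P/L_w = 9.33/14 = 0.6664 kip/in.
Moment M = P × e = 9.33 × 9.5 = 88.635 kip·in; bending f_b = M/S = 5.427 kip/in.
f_max = √(f_v² + f_b²) = √(0.6664² + 5.427²) = 5.467 kip/in.
r_n/Ω = (1/2.0) × 0.6 × 80 × (0.707 × 0.375) = 6.363 kip/in → adequate.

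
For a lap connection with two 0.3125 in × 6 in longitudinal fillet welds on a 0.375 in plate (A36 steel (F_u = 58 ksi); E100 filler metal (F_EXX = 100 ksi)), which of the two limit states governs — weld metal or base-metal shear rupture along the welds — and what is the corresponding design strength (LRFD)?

φR_n ≈ 117 kips (base-metal shear rupture governs)

t_e = 0.707 × 0.3125 = 0.2209 in; L = 12 in.
Weld metal: φR_n = 0.75 × 0.6 × 100 × 0.2209 × 12 = 119.3 kips.
Base metal (shear rupture): φR_n = 0.75 × 0.6 × 58 × 0.375 × 12 = 117.4 kips.
Governing: base-metal shear rupture.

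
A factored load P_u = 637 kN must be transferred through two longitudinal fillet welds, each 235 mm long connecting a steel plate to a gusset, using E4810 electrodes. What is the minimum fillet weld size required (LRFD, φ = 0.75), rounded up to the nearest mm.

E48XX → F_EXX = 480 MPa.
Total weld length L = 470 mm.
Required throat t_e = P_u / (φ × 0.6 F_EXX × L) = 637 / (0.75 × 0.6 × 480 × 470 × 10⁻³) = 6.275 mm.
Required leg w = t_e / 0.707 = 8.875 mm → use 9 mm.

w = 9 mm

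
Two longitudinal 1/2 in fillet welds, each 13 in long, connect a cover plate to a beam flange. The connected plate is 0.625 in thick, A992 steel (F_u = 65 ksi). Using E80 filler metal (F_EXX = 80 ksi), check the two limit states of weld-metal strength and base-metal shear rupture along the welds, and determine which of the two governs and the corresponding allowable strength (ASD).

t_e = 0.707 × 0.5 = 0.3535 in; L = 26 in.
Weld metal: R_n/Ω = (1/2.0) × 0.6 × 80 × 0.3535 × 26 = 220.6 kips.
Base metal (shear rupture): R_n/Ω = (1/2.0) × 0.6 × 65 × 0.625 × 26 = 316.9 kips.
Governing: weld metal.

R_n/Ω ≈ 221 kips (weld metal governs)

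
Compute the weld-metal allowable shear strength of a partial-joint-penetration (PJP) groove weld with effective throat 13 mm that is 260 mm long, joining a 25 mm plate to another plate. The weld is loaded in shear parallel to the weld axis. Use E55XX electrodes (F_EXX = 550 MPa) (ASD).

R_n/Ω ≈ 558 kN

Effective throat (given) t_e = 13 mm.
A_we = 13 × 260 = 3380 mm².
F_nw = 0.6 F_EXX = 330 MPa.
R_n/Ω = (330 × 3380) / 2.0 × 10⁻³ = 557.7 kN.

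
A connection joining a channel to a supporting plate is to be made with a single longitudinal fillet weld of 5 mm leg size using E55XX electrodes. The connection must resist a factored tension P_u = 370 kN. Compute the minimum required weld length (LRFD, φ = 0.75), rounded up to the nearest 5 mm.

E55XX → F_EXX = 550 MPa.
Throat t_e = 0.707 × 5 = 3.535 mm.
φr_n = 0.75 × 0.6 × 550 × 3.535 × 10⁻³ = 0.8749 kN/mm.
L_req = P_u / φr_n = 370 / 0.8749 = 422.9 mm total.
Round up → use L = 425 mm.

L = 425 mm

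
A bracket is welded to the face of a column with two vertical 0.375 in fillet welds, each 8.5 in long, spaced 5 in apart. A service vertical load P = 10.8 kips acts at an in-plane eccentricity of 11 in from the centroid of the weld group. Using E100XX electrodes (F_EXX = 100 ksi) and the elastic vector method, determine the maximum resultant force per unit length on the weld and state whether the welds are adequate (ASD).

Total weld length L_w = 17 in. Treat welds as unit-width lines.
Polar moment about centroid: J = 2[d³/12 + d(b/2)²] = 2[8.5³/12 + 8.5×2.5²] = 208.6 in³.
Direct shear f_v = P/L_w = 10.8 / 17 = 0.6353 kip/in (vertical).
Torsion M = P·e = 10.8 × 11 = 118.8 kip·in.
Critical point at (x, y) = (2.5, 4.25) from centroid. f_tx = M·y/J = 2.42 kip/in; f_ty = M·x/J = 1.424 kip/in.
Resultant f_max = √[f_tx² + (f_v + f_ty)²] = √[2.42² + (0.6353 + 1.424)²] = 3.178 kip/in.
Capacity per unit length: r_n/Ω = (1/2.0) × 0.6 × 100 × (0.707 × 0.375) = 7.954 kip/in.
3.178 ≤ 7.954 → adequate.

f_max ≈ 3.18 kip/in; adequate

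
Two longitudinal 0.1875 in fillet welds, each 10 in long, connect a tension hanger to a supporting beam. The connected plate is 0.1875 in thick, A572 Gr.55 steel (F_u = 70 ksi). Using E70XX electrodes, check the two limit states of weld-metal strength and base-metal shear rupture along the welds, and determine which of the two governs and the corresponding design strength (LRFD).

φR_n ≈ 83.5 kip (weld metal governs)

E70XX → F_EXX = 70 ksi.
t_e = 0.707 × 0.1875 = 0.1326 in; L = 20 in.
Weld metal: φR_n = 0.75 × 0.6 × 70 × 0.1326 × 20 = 83.51 kip.
Base metal (shear rupture): φR_n = 0.75 × 0.6 × 70 × 0.1875 × 20 = 118.1 kip.
Governing: weld metal.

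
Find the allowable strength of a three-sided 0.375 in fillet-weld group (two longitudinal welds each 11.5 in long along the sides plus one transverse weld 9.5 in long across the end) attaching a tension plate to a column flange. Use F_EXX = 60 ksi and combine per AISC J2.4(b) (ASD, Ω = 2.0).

R_n/Ω ≈ 161 kip

t_e = 0.707 × 0.375 = 0.2651 in.
R_nwl = 0.6 × 60 × 0.2651 × 23 = 219.5 kip (longitudinal, 2 welds).
R_nwt = 0.6 × 60 × 0.2651 × 9.5 = 90.67 kip (transverse, base value).
(i) R_nwl + R_nwt = 310.2 kip; (ii) 0.85 R_nwl + 1.5 R_nwt = 322.6 kip.
R_n = max = 322.6 kip [governs: (ii)]; R_n/Ω = 161.3 kip.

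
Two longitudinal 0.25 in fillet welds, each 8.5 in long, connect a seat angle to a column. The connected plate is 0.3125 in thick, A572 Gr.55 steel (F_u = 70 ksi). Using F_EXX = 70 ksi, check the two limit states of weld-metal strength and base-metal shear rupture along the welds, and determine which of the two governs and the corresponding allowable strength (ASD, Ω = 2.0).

R_n/Ω ≈ 63.1 kip (weld metal governs)

t_e = 0.707 × 0.25 = 0.1767 in; L = 17 in.
Weld metal: R_n/Ω = (1/2.0) × 0.6 × 70 × 0.1767 × 17 = 63.1 kip.
Base metal (shear rupture): R_n/Ω = (1/2.0) × 0.6 × 70 × 0.3125 × 17 = 111.6 kip.
Governing: weld metal.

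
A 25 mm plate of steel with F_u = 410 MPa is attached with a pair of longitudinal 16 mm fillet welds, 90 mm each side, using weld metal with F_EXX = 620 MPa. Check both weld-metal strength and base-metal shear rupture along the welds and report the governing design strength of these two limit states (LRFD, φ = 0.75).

φR_n ≈ 568 kN (weld metal governs)

t_e = 0.707 × 16 = 11.31 mm; L = 180 mm.
Weld metal: φR_n = 0.75 × 0.6 × 620 × 11.31 × 180 × 10⁻³ = 568.1 kN.
Base metal (shear rupture): φR_n = 0.75 × 0.6 × 410 × 25 × 180 × 10⁻³ = 830.2 kN.
Governing: weld metal.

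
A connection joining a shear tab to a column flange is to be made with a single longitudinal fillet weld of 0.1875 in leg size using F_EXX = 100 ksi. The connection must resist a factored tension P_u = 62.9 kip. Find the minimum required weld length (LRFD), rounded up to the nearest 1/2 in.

Throat t_e = 0.707 × 0.1875 = 0.1326 in.
φr_n = 0.75 × 0.6 × 100 × 0.1326 = 5.965 kip/in.
L_req = P_u / φr_n = 62.9 / 5.965 = 10.54 in total.
Round up → use L = 11 in.

L = 11 in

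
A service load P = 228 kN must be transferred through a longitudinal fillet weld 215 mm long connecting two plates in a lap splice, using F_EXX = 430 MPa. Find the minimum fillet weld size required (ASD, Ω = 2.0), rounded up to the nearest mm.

w = 12 mm

Total weld length L = 215 mm.
Required throat t_e = P × Ω / (0.6 F_EXX × L) = 228 × 2.0 / (0.6 × 430 × 215 × 10⁻³) = 8.221 mm.
Required leg w = t_e / 0.707 = 11.63 mm → use 12 mm.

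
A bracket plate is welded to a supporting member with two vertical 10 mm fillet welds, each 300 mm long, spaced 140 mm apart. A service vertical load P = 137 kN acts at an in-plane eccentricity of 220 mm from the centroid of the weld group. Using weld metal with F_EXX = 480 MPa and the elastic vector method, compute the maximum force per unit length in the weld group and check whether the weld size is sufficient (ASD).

f_max ≈ 795 N/mm; adequate

Total weld length L_w = 600 mm. Treat welds as unit-width lines.
Polar moment about centroid: J = 2[d³/12 + d(b/2)²] = 2[300³/12 + 300×70²] = 7440000 mm³.
Direct shear f_v = P/L_w = 137×10³ / 600 = 228.3 N/mm (vertical).
Torsion M = P·e = 137×10³ × 220 = 30140000 N·mm.
Critical point at (x, y) = (70, 150) from centroid. f_tx = M·y/J = 607.7 N/mm; f_ty = M·x/J = 283.6 N/mm.
Resultant f_max = √[f_tx² + (f_v + f_ty)²] = √[607.7² + (228.3 + 283.6)²] = 794.5 N/mm.
Capacity per unit length: r_n/Ω = (1/2.0) × 0.6 × 480 × (0.707 × 10) = 1018 N/mm.
794.5 ≤ 1018 → adequate.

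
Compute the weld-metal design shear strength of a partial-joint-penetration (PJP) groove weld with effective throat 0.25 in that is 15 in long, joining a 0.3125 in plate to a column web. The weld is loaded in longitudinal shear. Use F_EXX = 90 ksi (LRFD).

φR_n ≈ 152 kip

Effective throat (given) t_e = 0.25 in.
A_we = 0.25 × 15 = 3.75 in².
F_nw = 0.6 F_EXX = 54 ksi.
φR_n = 0.75 × 54 × 3.75 = 151.9 kip.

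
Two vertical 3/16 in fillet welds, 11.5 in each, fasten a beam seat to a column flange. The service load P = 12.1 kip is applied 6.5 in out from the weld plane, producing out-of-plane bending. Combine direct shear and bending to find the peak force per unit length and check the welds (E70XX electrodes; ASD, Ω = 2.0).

f_max ≈ 1.86 kip/in; adequate

E70XX → F_EXX = 70 ksi.
L_w = 2 × 11.5 = 23 in; section modulus (unit throat) S = 2 × L²/6 = 44.08 in².
Direct shear f_v = P/L_w = 12.1/23 = 0.5261 kip/in.
Moment M = P × e = 12.1 × 6.5 = 78.65 kip·in; bending f_b = M/S = 1.784 kip/in.
f_max = √(f_v² + f_b²) = √(0.5261² + 1.784²) = 1.86 kip/in.
r_n/Ω = (1/2.0) × 0.6 × 70 × (0.707 × 0.1875) = 2.784 kip/in → adequate.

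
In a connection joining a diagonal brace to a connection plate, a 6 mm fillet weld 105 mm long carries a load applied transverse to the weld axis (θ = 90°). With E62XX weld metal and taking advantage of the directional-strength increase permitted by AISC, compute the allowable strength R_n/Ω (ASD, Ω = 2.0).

R_n/Ω ≈ 124 kN

E62XX → F_EXX = 620 MPa.
t_e = 0.707 × 6 = 4.242 mm; A_we = 4.242 × 105 = 445.4 mm².
Directional factor: 1.0 + 0.5 sin^1.5(90°) = 1.5.
F_nw = 0.6 × 620 × 1.5 = 558 MPa.
R_n/Ω = (558 × 445.4) / 2.0 × 10⁻³ = 124.3 kN.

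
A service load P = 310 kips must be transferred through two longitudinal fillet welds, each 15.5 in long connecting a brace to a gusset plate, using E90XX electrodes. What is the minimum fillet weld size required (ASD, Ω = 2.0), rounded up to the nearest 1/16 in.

E90XX → F_EXX = 90 ksi.
Total weld length L = 31 in.
Required throat t_e = P × Ω / (0.6 F_EXX × L) = 310 × 2.0 / (0.6 × 90 × 31) = 0.3704 in.
Required leg w = t_e / 0.707 = 0.5239 in → use 9/16 in.

w = 9/16 in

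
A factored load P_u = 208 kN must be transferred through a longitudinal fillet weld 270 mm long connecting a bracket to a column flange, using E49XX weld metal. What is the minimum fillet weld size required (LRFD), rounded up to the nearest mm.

E49XX → F_EXX = 490 MPa.
Total weld length L = 270 mm.
Required throat t_e = P_u / (φ × 0.6 F_EXX × L) = 208 / (0.75 × 0.6 × 490 × 270 × 10⁻³) = 3.494 mm.
Required leg w = t_e / 0.707 = 4.942 mm → use 5 mm.

w = 5 mm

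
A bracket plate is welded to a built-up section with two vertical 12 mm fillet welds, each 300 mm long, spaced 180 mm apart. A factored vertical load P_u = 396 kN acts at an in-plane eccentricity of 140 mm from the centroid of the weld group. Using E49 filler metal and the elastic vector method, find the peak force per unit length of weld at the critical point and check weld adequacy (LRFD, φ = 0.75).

E49XX → F_EXX = 490 MPa.
Total weld length L_w = 600 mm. Treat welds as unit-width lines.
Polar moment about centroid: J = 2[d³/12 + d(b/2)²] = 2[300³/12 + 300×90²] = 9360000 mm³.
Direct shear f_v = P/L_w = 396×10³ / 600 = 660 N/mm (vertical).
Torsion M = P·e = 396×10³ × 140 = 55440000 N·mm.
Critical point at (x, y) = (90, 150) from centroid. f_tx = M·y/J = 888.5 N/mm; f_ty = M·x/J = 533.1 N/mm.
Resultant f_max = √[f_tx² + (f_v + f_ty)²] = √[888.5² + (660 + 533.1)²] = 1488 N/mm.
Capacity per unit length: φr_n = 0.75 × 0.6 × 490 × (0.707 × 12) = 1871 N/mm.
1488 ≤ 1871 → adequate.

f_max ≈ 1490 N/mm; adequate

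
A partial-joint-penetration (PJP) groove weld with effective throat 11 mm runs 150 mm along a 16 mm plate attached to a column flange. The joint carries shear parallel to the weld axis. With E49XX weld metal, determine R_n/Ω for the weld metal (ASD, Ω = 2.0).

R_n/Ω ≈ 243 kN

E49XX → F_EXX = 490 MPa.
Effective throat (given) t_e = 11 mm.
A_we = 11 × 150 = 1650 mm².
F_nw = 0.6 F_EXX = 294 MPa.
R_n/Ω = (294 × 1650) / 2.0 × 10⁻³ = 242.6 kN.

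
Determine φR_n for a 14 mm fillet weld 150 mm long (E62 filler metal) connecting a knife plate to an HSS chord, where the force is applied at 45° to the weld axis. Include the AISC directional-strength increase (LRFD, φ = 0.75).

E62XX → F_EXX = 620 MPa.
t_e = 0.707 × 14 = 9.898 mm; A_we = 9.898 × 150 = 1485 mm².
Directional factor: 1.0 + 0.5 sin^1.5(45°) = 1.297.
F_nw = 0.6 × 620 × 1.297 = 482.6 MPa.
φR_n = 0.75 × 482.6 × 1485 × 10⁻³ = 537.4 kN.

φR_n ≈ 537 kN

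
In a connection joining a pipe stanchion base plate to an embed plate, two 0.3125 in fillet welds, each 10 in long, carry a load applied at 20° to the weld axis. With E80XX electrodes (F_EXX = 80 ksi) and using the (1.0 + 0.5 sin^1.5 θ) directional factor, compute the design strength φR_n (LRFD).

t_e = 0.707 × 0.3125 = 0.2209 in; A_we = 0.2209 × 20 = 4.419 in².
Directional factor: 1.0 + 0.5 sin^1.5(20°) = 1.1.
F_nw = 0.6 × 80 × 1.1 = 52.8 ksi.
φR_n = 0.75 × 52.8 × 4.419 = 175 kips.

φR_n ≈ 175 kips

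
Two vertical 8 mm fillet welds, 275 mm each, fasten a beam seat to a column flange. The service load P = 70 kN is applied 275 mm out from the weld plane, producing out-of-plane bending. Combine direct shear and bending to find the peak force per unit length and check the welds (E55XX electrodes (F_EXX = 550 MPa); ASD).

f_max ≈ 774 N/mm; adequate

L_w = 2 × 275 = 550 mm; section modulus (unit throat) S = 2 × L²/6 = 25210 mm².
Direct shear f_v = P/L_w = 70×10³/550 = 127.3 N/mm.
Moment M = P × e = 70×10³ × 275 = 19250000 N·mm; bending f_b = M/S = 763.6 N/mm.
f_max = √(f_v² + f_b²) = √(127.3² + 763.6²) = 774.2 N/mm.
r_n/Ω = (1/2.0) × 0.6 × 550 × (0.707 × 8) = 933.2 N/mm → adequate.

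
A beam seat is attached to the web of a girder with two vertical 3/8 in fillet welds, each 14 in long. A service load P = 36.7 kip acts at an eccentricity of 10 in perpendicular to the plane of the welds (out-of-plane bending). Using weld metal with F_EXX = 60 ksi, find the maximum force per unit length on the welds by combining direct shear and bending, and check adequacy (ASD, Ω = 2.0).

f_max ≈ 5.77 kip/in; NOT adequate

L_w = 2 × 14 = 28 in; section modulus (unit throat) S = 2 × L²/6 = 65.33 in².
Direct shear f_v = P/L_w = 36.7/28 = 1.311 kip/in.
Moment M = P × e = 36.7 × 10 = 367 kip·in; bending f_b = M/S = 5.617 kip/in.
f_max = √(f_v² + f_b²) = √(1.311² + 5.617²) = 5.768 kip/in.
r_n/Ω = (1/2.0) × 0.6 × 60 × (0.707 × 0.375) = 4.772 kip/in → NOT adequate.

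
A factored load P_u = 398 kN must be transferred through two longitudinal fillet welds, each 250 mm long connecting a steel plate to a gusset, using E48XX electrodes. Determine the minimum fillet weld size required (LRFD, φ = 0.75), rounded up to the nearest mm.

w = 6 mm

E48XX → F_EXX = 480 MPa.
Total weld length L = 500 mm.
Required throat t_e = P_u / (φ × 0.6 F_EXX × L) = 398 / (0.75 × 0.6 × 480 × 500 × 10⁻³) = 3.685 mm.
Required leg w = t_e / 0.707 = 5.212 mm → use 6 mm.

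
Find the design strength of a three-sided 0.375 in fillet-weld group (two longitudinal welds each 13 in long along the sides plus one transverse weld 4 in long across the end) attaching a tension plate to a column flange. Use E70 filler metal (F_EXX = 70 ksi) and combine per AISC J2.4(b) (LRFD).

t_e = 0.707 × 0.375 = 0.2651 in.
R_nwl = 0.6 × 70 × 0.2651 × 26 = 289.5 kips (longitudinal, 2 welds).
R_nwt = 0.6 × 70 × 0.2651 × 4 = 44.54 kips (transverse, base value).
(i) R_nwl + R_nwt = 334.1 kips; (ii) 0.85 R_nwl + 1.5 R_nwt = 312.9 kips.
R_n = max = 334.1 kips [governs: (i)]; φR_n = 250.5 kips.

φR_n ≈ 251 kips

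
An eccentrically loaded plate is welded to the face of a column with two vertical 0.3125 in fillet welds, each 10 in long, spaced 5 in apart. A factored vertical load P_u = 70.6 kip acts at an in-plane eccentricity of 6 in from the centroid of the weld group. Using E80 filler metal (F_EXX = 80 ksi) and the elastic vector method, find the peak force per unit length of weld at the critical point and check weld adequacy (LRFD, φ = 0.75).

Total weld length L_w = 20 in. Treat welds as unit-width lines.
Polar moment about centroid: J = 2[d³/12 + d(b/2)²] = 2[10³/12 + 10×2.5²] = 291.7 in³.
Direct shear f_v = P/L_w = 70.6 / 20 = 3.53 kip/in (vertical).
Torsion M = P·e = 70.6 × 6 = 423.6 kip·in.
Critical point at (x, y) = (2.5, 5) from centroid. f_tx = M·y/J = 7.262 kip/in; f_ty = M·x/J = 3.631 kip/in.
Resultant f_max = √[f_tx² + (f_v + f_ty)²] = √[7.262² + (3.53 + 3.631)²] = 10.2 kip/in.
Capacity per unit length: φr_n = 0.75 × 0.6 × 80 × (0.707 × 0.3125) = 7.954 kip/in.
10.2 > 7.954 → NOT adequate.

f_max ≈ 10.2 kip/in; NOT adequate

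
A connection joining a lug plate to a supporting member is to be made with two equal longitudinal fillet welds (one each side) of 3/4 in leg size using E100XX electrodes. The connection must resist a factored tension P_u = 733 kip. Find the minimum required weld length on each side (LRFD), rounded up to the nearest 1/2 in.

E100XX → F_EXX = 100 ksi.
Throat t_e = 0.707 × 0.75 = 0.5302 in.
φr_n = 0.75 × 0.6 × 100 × 0.5302 = 23.86 kip/in.
L_req = P_u / φr_n = 733 / 23.86 = 30.72 in total.
Per side: 30.72 / 2 = 15.36 in.
Round up → use L = 15.5 in on each side.

L = 15.5 in on each side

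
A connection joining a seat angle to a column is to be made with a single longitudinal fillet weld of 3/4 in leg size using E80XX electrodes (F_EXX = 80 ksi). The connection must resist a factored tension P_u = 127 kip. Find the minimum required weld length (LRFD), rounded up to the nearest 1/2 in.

Throat t_e = 0.707 × 0.75 = 0.5302 in.
φr_n = 0.75 × 0.6 × 80 × 0.5302 = 19.09 kip/in.
L_req = P_u / φr_n = 127 / 19.09 = 6.653 in total.
Round up → use L = 7 in.

L = 7 in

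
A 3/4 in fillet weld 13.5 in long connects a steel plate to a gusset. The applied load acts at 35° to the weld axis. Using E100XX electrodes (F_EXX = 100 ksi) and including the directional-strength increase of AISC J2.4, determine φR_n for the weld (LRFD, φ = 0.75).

φR_n ≈ 392 kips

t_e = 0.707 × 0.75 = 0.5302 in; A_we = 0.5302 × 13.5 = 7.158 in².
Directional factor: 1.0 + 0.5 sin^1.5(35°) = 1.217.
F_nw = 0.6 × 100 × 1.217 = 73.03 ksi.
φR_n = 0.75 × 73.03 × 7.158 = 392.1 kips.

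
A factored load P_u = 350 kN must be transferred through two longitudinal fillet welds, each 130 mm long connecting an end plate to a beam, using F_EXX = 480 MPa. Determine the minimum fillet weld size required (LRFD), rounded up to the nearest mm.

w = 9 mm

Total weld length L = 260 mm.
Required throat t_e = P_u / (φ × 0.6 F_EXX × L) = 350 / (0.75 × 0.6 × 480 × 260 × 10⁻³) = 6.232 mm.
Required leg w = t_e / 0.707 = 8.815 mm → use 9 mm.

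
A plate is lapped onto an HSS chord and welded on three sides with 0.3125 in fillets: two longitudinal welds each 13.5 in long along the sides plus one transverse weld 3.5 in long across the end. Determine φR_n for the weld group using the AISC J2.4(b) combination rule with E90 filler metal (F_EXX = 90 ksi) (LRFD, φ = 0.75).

t_e = 0.707 × 0.3125 = 0.2209 in.
R_nwl = 0.6 × 90 × 0.2209 × 27 = 322.1 kip (longitudinal, 2 welds).
R_nwt = 0.6 × 90 × 0.2209 × 3.5 = 41.76 kip (transverse, base value).
(i) R_nwl + R_nwt = 363.9 kip; (ii) 0.85 R_nwl + 1.5 R_nwt = 336.4 kip.
R_n = max = 363.9 kip [governs: (i)]; φR_n = 272.9 kip.

φR_n ≈ 273 kip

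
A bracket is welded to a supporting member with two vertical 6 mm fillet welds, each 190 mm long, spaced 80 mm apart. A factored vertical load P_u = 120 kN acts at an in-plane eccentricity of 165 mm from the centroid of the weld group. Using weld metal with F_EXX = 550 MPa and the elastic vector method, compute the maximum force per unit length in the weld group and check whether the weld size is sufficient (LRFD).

f_max ≈ 1320 N/mm; NOT adequate

Total weld length L_w = 380 mm. Treat welds as unit-width lines.
Polar moment about centroid: J = 2[d³/12 + d(b/2)²] = 2[190³/12 + 190×40²] = 1751000 mm³.
Direct shear f_v = P/L_w = 120×10³ / 380 = 315.8 N/mm (vertical).
Torsion M = P·e = 120×10³ × 165 = 19800000 N·mm.
Critical point at (x, y) = (40, 95) from centroid. f_tx = M·y/J = 1074 N/mm; f_ty = M·x/J = 452.3 N/mm.
Resultant f_max = √[f_tx² + (f_v + f_ty)²] = √[1074² + (315.8 + 452.3)²] = 1320 N/mm.
Capacity per unit length: φr_n = 0.75 × 0.6 × 550 × (0.707 × 6) = 1050 N/mm.
1320 > 1050 → NOT adequate.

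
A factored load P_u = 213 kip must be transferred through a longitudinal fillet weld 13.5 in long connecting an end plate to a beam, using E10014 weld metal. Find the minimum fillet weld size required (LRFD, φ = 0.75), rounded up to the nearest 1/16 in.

E100XX → F_EXX = 100 ksi.
Total weld length L = 13.5 in.
Required throat t_e = P_u / (φ × 0.6 F_EXX × L) = 213 / (0.75 × 0.6 × 100 × 13.5) = 0.3506 in.
Required leg w = t_e / 0.707 = 0.4959 in → use 1/2 in.

w = 1/2 in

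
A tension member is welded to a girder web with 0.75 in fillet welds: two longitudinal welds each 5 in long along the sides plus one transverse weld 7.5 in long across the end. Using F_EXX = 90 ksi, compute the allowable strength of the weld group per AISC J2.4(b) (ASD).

R_n/Ω ≈ 283 kips

t_e = 0.707 × 0.75 = 0.5302 in.
R_nwl = 0.6 × 90 × 0.5302 × 10 = 286.3 kips (longitudinal, 2 welds).
R_nwt = 0.6 × 90 × 0.5302 × 7.5 = 214.8 kips (transverse, base value).
(i) R_nwl + R_nwt = 501.1 kips; (ii) 0.85 R_nwl + 1.5 R_nwt = 565.5 kips.
R_n = max = 565.5 kips [governs: (ii)]; R_n/Ω = 282.8 kips.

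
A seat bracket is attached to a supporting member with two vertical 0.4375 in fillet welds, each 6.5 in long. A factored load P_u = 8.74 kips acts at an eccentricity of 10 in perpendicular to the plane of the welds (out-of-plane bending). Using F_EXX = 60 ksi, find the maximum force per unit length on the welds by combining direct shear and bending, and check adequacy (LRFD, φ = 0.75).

f_max ≈ 6.24 kip/in; adequate

L_w = 2 × 6.5 = 13 in; section modulus (unit throat) S = 2 × L²/6 = 14.08 in².
Direct shear f_v = P/L_w = 8.74/13 = 0.6723 kip/in.
Moment M = P × e = 8.74 × 10 = 87.4 kip·in; bending f_b = M/S = 6.206 kip/in.
f_max = √(f_v² + f_b²) = √(0.6723² + 6.206²) = 6.242 kip/in.
φr_n = 0.75 × 0.6 × 60 × (0.707 × 0.4375) = 8.351 kip/in → adequate.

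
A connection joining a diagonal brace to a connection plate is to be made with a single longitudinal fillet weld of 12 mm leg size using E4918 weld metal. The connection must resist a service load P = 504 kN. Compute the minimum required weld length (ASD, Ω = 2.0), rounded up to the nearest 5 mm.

E49XX → F_EXX = 490 MPa.
Throat t_e = 0.707 × 12 = 8.484 mm.
r_n/Ω = (0.6 × 490 × 8.484) / 2.0 = 1247 N/mm = 1.247 kN/mm.
L_req = P / (r_n/Ω) = 504 / 1.247 = 404.1 mm total.
Round up → use L = 405 mm.

L = 405 mm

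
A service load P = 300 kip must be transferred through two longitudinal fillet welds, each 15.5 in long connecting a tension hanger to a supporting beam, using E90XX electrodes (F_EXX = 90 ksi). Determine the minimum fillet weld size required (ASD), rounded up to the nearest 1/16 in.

Total weld length L = 31 in.
Required throat t_e = P × Ω / (0.6 F_EXX × L) = 300 × 2.0 / (0.6 × 90 × 31) = 0.3584 in.
Required leg w = t_e / 0.707 = 0.507 in → use 9/16 in.

w = 9/16 in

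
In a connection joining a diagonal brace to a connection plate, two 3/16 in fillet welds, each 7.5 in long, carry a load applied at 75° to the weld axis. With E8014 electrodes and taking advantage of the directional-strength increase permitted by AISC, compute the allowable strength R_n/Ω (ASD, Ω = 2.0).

E80XX → F_EXX = 80 ksi.
t_e = 0.707 × 0.1875 = 0.1326 in; A_we = 0.1326 × 15 = 1.988 in².
Directional factor: 1.0 + 0.5 sin^1.5(75°) = 1.475.
F_nw = 0.6 × 80 × 1.475 = 70.78 ksi.
R_n/Ω = (70.78 × 1.988) / 2.0 = 70.37 kip.

R_n/Ω ≈ 70.4 kip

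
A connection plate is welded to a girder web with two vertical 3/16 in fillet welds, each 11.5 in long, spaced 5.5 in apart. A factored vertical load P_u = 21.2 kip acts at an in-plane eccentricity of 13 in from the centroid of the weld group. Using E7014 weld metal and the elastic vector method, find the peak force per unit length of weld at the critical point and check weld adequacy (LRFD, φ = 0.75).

f_max ≈ 4.58 kip/in; NOT adequate

E70XX → F_EXX = 70 ksi.
Total weld length L_w = 23 in. Treat welds as unit-width lines.
Polar moment about centroid: J = 2[d³/12 + d(b/2)²] = 2[11.5³/12 + 11.5×2.75²] = 427.4 in³.
Direct shear f_v = P/L_w = 21.2 / 23 = 0.9217 kip/in (vertical).
Torsion M = P·e = 21.2 × 13 = 275.6 kip·in.
Critical point at (x, y) = (2.75, 5.75) from centroid. f_tx = M·y/J = 3.708 kip/in; f_ty = M·x/J = 1.773 kip/in.
Resultant f_max = √[f_tx² + (f_v + f_ty)²] = √[3.708² + (0.9217 + 1.773)²] = 4.584 kip/in.
Capacity per unit length: φr_n = 0.75 × 0.6 × 70 × (0.707 × 0.1875) = 4.176 kip/in.
4.584 > 4.176 → NOT adequate.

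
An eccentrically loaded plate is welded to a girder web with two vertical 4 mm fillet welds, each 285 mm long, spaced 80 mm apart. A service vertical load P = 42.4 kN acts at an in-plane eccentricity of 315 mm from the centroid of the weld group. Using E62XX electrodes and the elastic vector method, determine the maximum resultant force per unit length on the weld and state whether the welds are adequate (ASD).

f_max ≈ 440 N/mm; adequate

E62XX → F_EXX = 620 MPa.
Total weld length L_w = 570 mm. Treat welds as unit-width lines.
Polar moment about centroid: J = 2[d³/12 + d(b/2)²] = 2[285³/12 + 285×40²] = 4770000 mm³.
Direct shear f_v = P/L_w = 42.4×10³ / 570 = 74.39 N/mm (vertical).
Torsion M = P·e = 42.4×10³ × 315 = 13356000 N·mm.
Critical point at (x, y) = (40, 142.5) from centroid. f_tx = M·y/J = 399 N/mm; f_ty = M·x/J = 112 N/mm.
Resultant f_max = √[f_tx² + (f_v + f_ty)²] = √[399² + (74.39 + 112)²] = 440.4 N/mm.
Capacity per unit length: r_n/Ω = (1/2.0) × 0.6 × 620 × (0.707 × 4) = 526 N/mm.
440.4 ≤ 526 → adequate.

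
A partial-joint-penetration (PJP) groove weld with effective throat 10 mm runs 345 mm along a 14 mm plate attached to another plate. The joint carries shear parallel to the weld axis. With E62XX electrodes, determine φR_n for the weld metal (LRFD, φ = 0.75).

φR_n ≈ 963 kN

E62XX → F_EXX = 620 MPa.
Effective throat (given) t_e = 10 mm.
A_we = 10 × 345 = 3450 mm².
F_nw = 0.6 F_EXX = 372 MPa.
φR_n = 0.75 × 372 × 3450 × 10⁻³ = 962.6 kN.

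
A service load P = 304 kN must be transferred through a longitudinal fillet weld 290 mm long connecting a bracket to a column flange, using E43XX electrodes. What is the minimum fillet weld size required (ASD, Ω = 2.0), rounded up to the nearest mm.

E43XX → F_EXX = 430 MPa.
Total weld length L = 290 mm.
Required throat t_e = P × Ω / (0.6 F_EXX × L) = 304 × 2.0 / (0.6 × 430 × 290 × 10⁻³) = 8.126 mm.
Required leg w = t_e / 0.707 = 11.49 mm → use 12 mm.

w = 12 mm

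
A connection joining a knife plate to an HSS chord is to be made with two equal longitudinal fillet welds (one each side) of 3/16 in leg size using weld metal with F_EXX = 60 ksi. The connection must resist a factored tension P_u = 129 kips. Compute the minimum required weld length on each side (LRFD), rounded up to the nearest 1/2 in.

L = 18.5 in on each side

Throat t_e = 0.707 × 0.1875 = 0.1326 in.
φr_n = 0.75 × 0.6 × 60 × 0.1326 = 3.579 kips/in.
L_req = P_u / φr_n = 129 / 3.579 = 36.04 in total.
Per side: 36.04 / 2 = 18.02 in.
Round up → use L = 18.5 in on each side.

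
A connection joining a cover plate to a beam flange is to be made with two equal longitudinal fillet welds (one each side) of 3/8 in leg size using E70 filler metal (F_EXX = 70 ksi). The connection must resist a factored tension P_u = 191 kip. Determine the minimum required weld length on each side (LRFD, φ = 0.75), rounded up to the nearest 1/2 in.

Throat t_e = 0.707 × 0.375 = 0.2651 in.
φr_n = 0.75 × 0.6 × 70 × 0.2651 = 8.351 kip/in.
L_req = P_u / φr_n = 191 / 8.351 = 22.87 in total.
Per side: 22.87 / 2 = 11.44 in.
Round up → use L = 11.5 in on each side.

L = 11.5 in on each side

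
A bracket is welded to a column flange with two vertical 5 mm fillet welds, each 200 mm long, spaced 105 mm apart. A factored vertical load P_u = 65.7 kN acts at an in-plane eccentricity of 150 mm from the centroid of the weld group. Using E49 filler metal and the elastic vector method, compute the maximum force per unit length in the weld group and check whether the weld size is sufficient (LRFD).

f_max ≈ 553 N/mm; adequate

E49XX → F_EXX = 490 MPa.
Total weld length L_w = 400 mm. Treat welds as unit-width lines.
Polar moment about centroid: J = 2[d³/12 + d(b/2)²] = 2[200³/12 + 200×52.5²] = 2436000 mm³.
Direct shear f_v = P/L_w = 65.7×10³ / 400 = 164.2 N/mm (vertical).
Torsion M = P·e = 65.7×10³ × 150 = 9855000 N·mm.
Critical point at (x, y) = (52.5, 100) from centroid. f_tx = M·y/J = 404.6 N/mm; f_ty = M·x/J = 212.4 N/mm.
Resultant f_max = √[f_tx² + (f_v + f_ty)²] = √[404.6² + (164.2 + 212.4)²] = 552.8 N/mm.
Capacity per unit length: φr_n = 0.75 × 0.6 × 490 × (0.707 × 5) = 779.5 N/mm.
552.8 ≤ 779.5 → adequate.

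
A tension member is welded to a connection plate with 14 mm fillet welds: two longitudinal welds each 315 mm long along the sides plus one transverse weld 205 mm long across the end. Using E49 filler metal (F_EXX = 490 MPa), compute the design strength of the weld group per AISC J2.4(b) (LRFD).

φR_n ≈ 1840 kN

t_e = 0.707 × 14 = 9.898 mm.
R_nwl = 0.6 × 490 × 9.898 × 630 × 10⁻³ = 1833 kN (longitudinal, 2 welds).
R_nwt = 0.6 × 490 × 9.898 × 205 × 10⁻³ = 596.6 kN (transverse, base value).
(i) R_nwl + R_nwt = 2430 kN; (ii) 0.85 R_nwl + 1.5 R_nwt = 2453 kN.
R_n = max = 2453 kN [governs: (ii)]; φR_n = 1840 kN.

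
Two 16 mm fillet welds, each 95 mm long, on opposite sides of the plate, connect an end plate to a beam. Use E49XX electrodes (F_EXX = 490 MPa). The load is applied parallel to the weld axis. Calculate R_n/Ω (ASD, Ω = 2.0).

Effective throat t_e = 0.707 × 16 = 11.31 mm.
Total length L = 190 mm; A_we = 11.31 × 190 = 2149 mm².
F_nw = 0.6 F_EXX = 0.6 × 490 = 294 MPa.
R_n = 294 × 2149 × 10⁻³ = 631.9 kN; R_n/Ω = 631.9/2.0 = 315.9 kN.

R_n/Ω ≈ 316 kN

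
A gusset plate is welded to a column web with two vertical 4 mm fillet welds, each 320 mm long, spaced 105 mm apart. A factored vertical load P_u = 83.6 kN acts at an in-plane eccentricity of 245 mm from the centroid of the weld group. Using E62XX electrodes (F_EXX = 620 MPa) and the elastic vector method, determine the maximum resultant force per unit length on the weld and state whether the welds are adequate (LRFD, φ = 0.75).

f_max ≈ 533 N/mm; adequate

Total weld length L_w = 640 mm. Treat welds as unit-width lines.
Polar moment about centroid: J = 2[d³/12 + d(b/2)²] = 2[320³/12 + 320×52.5²] = 7225000 mm³.
Direct shear f_v = P/L_w = 83.6×10³ / 640 = 130.6 N/mm (vertical).
Torsion M = P·e = 83.6×10³ × 245 = 20482000 N·mm.
Critical point at (x, y) = (52.5, 160) from centroid. f_tx = M·y/J = 453.6 N/mm; f_ty = M·x/J = 148.8 N/mm.
Resultant f_max = √[f_tx² + (f_v + f_ty)²] = √[453.6² + (130.6 + 148.8)²] = 532.7 N/mm.
Capacity per unit length: φr_n = 0.75 × 0.6 × 620 × (0.707 × 4) = 789 N/mm.
532.7 ≤ 789 → adequate.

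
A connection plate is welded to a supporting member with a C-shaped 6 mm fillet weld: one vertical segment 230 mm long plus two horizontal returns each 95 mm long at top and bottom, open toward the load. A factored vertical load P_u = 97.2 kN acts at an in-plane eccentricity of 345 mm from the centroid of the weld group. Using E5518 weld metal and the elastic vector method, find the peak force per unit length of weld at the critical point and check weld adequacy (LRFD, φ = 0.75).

f_max ≈ 1310 N/mm; NOT adequate

E55XX → F_EXX = 550 MPa.
Total weld length L_w = 420 mm. Treat welds as unit-width lines.
Centroid: x̄ = 2×95×47.5 / 420 = 21.49 mm from the vertical weld.
Polar moment about centroid: J = I_x + I_y = [230³/12 + 2×95×115²] + [230×21.49² + 2(95³/12 + 95×26.01²)] = 3904000 mm³.
Direct shear f_v = P/L_w = 97.2×10³ / 420 = 231.4 N/mm (vertical).
Torsion M = P·e = 97.2×10³ × 345 = 33534000 N·mm.
Critical point at (x, y) = (73.51, 115) from centroid. f_tx = M·y/J = 987.7 N/mm; f_ty = M·x/J = 631.4 N/mm.
Resultant f_max = √[f_tx² + (f_v + f_ty)²] = √[987.7² + (231.4 + 631.4)²] = 1312 N/mm.
Capacity per unit length: φr_n = 0.75 × 0.6 × 550 × (0.707 × 6) = 1050 N/mm.
1312 > 1050 → NOT adequate.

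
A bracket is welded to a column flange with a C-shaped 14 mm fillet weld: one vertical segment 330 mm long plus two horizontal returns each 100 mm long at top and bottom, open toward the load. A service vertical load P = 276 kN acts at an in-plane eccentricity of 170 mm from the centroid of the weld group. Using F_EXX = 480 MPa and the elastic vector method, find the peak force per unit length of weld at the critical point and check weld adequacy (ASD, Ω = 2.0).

Total weld length L_w = 530 mm. Treat welds as unit-width lines.
Centroid: x̄ = 2×100×50 / 530 = 18.87 mm from the vertical weld.
Polar moment about centroid: J = I_x + I_y = [330³/12 + 2×100×165²] + [330×18.87² + 2(100³/12 + 100×31.13²)] = 8918000 mm³.
Direct shear f_v = P/L_w = 276×10³ / 530 = 520.8 N/mm (vertical).
Torsion M = P·e = 276×10³ × 170 = 46920000 N·mm.
Critical point at (x, y) = (81.13, 165) from centroid. f_tx = M·y/J = 868.1 N/mm; f_ty = M·x/J = 426.9 N/mm.
Resultant f_max = √[f_tx² + (f_v + f_ty)²] = √[868.1² + (520.8 + 426.9)²] = 1285 N/mm.
Capacity per unit length: r_n/Ω = (1/2.0) × 0.6 × 480 × (0.707 × 14) = 1425 N/mm.
1285 ≤ 1425 → adequate.

f_max ≈ 1290 N/mm; adequate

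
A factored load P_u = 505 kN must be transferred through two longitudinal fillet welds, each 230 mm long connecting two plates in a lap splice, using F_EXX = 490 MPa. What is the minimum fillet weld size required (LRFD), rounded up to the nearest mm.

w = 8 mm

Total weld length L = 460 mm.
Required throat t_e = P_u / (φ × 0.6 F_EXX × L) = 505 / (0.75 × 0.6 × 490 × 460 × 10⁻³) = 4.979 mm.
Required leg w = t_e / 0.707 = 7.042 mm → use 8 mm.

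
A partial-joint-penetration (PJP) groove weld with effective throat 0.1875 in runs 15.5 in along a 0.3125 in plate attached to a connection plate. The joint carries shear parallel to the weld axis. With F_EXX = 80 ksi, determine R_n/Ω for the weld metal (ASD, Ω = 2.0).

R_n/Ω ≈ 69.8 kips

Effective throat (given) t_e = 0.1875 in.
A_we = 0.1875 × 15.5 = 2.906 in².
F_nw = 0.6 F_EXX = 48 ksi.
R_n/Ω = (48 × 2.906) / 2.0 = 69.75 kips.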